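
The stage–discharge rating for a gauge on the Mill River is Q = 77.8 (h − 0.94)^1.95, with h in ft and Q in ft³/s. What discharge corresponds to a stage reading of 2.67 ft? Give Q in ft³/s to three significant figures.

Q = 77.8 × (2.67 − 0.94)^1.95 = 77.8 × 1.73^1.95 = 226.6 ft³/s

227 ft³/s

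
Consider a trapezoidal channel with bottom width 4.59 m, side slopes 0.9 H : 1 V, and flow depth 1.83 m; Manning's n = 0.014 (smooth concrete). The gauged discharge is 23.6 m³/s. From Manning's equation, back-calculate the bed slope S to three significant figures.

A = (b + z·y)·y = (4.59 + 0.9×1.83)×1.83 = 11.41 m²
P = b + 2y√(1+z²) = 4.59 + 2×1.83×√(1+0.9²) = 9.514 m
R = A/P = 11.41/9.514 = 1.200 m
S = (Q·n / (1·A·R^(2/3)))² = (23.6×0.014 / (1×11.41×1.129))² = 0.0006574

0.000657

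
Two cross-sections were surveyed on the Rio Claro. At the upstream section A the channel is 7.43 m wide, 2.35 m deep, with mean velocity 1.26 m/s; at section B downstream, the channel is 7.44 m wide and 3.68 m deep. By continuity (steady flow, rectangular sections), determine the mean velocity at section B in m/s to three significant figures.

0.804 m/s

Q = A₁V₁ = (7.43×2.35) × 1.26 = 22.00 m³/s
A₂ = 7.44 × 3.68 = 27.38 m²
V₂ = Q/A₂ = 22.00/27.38 = 0.8035 m/s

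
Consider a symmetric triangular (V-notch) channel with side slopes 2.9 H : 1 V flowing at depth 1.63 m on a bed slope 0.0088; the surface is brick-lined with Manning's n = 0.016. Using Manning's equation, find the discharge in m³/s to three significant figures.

A = z·y² = 2.9×1.63² = 7.705 m²
P = 2y√(1+z²) = 2×1.63×√(1+2.9²) = 10.00 m
R = A/P = 7.705/10.00 = 0.7705 m
Q = (1/n)·A·R^(2/3)·S^(1/2) = (1/0.016) × 7.705 × 0.7705^(2/3) × 0.0088^(1/2) = 37.97 m³/s

38.0 m³/s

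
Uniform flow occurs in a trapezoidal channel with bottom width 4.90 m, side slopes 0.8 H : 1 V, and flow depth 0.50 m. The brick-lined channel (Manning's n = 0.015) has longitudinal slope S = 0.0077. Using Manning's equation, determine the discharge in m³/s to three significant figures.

8.81 m³/s

A = (b + z·y)·y = (4.90 + 0.8×0.50)×0.50 = 2.650 m²
P = b + 2y√(1+z²) = 4.90 + 2×0.50×√(1+0.8²) = 6.181 m
R = A/P = 2.650/6.181 = 0.4288 m
Q = (1/n)·A·R^(2/3)·S^(1/2) = (1/0.015) × 2.650 × 0.4288^(2/3) × 0.0077^(1/2) = 8.815 m³/s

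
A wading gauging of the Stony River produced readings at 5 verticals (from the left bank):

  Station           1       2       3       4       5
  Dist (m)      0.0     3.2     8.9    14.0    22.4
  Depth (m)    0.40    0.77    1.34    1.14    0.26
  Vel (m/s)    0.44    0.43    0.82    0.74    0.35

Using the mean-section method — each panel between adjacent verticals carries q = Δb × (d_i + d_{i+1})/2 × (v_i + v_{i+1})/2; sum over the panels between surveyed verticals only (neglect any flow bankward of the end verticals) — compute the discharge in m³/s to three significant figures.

12.7 m³/s

Panel 1-2: Δb = 3.2 m, d̄ = (0.40+0.77)/2 = 0.585, v̄ = (0.44+0.43)/2 = 0.435 → q = 3.2×0.585×0.435 = 0.8143 m³/s
Panel 2-3: Δb = 5.7 m, d̄ = (0.77+1.34)/2 = 1.055, v̄ = (0.43+0.82)/2 = 0.625 → q = 5.7×1.055×0.625 = 3.758 m³/s
Panel 3-4: Δb = 5.1 m, d̄ = (1.34+1.14)/2 = 1.24, v̄ = (0.82+0.74)/2 = 0.78 → q = 5.1×1.24×0.78 = 4.933 m³/s
Panel 4-5: Δb = 8.4 m, d̄ = (1.14+0.26)/2 = 0.7, v̄ = (0.74+0.35)/2 = 0.545 → q = 8.4×0.7×0.545 = 3.205 m³/s
Q = Σ q = 12.71 m³/s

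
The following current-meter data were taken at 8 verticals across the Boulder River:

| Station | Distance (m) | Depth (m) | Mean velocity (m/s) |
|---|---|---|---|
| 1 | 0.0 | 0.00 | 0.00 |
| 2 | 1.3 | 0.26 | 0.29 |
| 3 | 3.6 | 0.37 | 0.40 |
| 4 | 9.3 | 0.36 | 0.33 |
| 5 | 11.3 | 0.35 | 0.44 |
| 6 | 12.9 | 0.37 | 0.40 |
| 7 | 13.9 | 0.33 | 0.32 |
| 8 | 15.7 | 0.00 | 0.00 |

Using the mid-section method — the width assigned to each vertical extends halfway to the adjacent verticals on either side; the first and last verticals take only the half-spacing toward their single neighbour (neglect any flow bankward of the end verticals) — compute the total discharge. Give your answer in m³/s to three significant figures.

1.80 m³/s

w_2 = (3.6 − 0.0)/2 = 1.8 m; q_2 = 0.29 × 0.26 × 1.8 = 0.1357 m³/s
w_3 = (9.3 − 1.3)/2 = 4 m; q_3 = 0.40 × 0.37 × 4 = 0.5920 m³/s
w_4 = (11.3 − 3.6)/2 = 3.85 m; q_4 = 0.33 × 0.36 × 3.85 = 0.4574 m³/s
w_5 = (12.9 − 9.3)/2 = 1.8 m; q_5 = 0.44 × 0.35 × 1.8 = 0.2772 m³/s
w_6 = (13.9 − 11.3)/2 = 1.3 m; q_6 = 0.40 × 0.37 × 1.3 = 0.1924 m³/s
w_7 = (15.7 − 12.9)/2 = 1.4 m; q_7 = 0.32 × 0.33 × 1.4 = 0.1478 m³/s
Stations 1, 8 contribute zero (depth or velocity is 0).
Q = Σ qᵢ = 1.803 m³/s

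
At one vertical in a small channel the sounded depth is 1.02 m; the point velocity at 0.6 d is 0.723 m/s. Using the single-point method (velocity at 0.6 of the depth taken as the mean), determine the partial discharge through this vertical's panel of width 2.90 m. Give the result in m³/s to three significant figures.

v̄ = v₀.₆ = 0.723 m/s
q = v̄ × d × w = 0.7230 × 1.02 × 2.90 = 2.139 m³/s

2.14 m³/s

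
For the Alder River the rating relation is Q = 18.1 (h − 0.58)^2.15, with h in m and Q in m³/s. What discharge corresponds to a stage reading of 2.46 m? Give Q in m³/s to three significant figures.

70.3 m³/s

Q = 18.1 × (2.46 − 0.58)^2.15 = 18.1 × 1.88^2.15 = 70.33 m³/s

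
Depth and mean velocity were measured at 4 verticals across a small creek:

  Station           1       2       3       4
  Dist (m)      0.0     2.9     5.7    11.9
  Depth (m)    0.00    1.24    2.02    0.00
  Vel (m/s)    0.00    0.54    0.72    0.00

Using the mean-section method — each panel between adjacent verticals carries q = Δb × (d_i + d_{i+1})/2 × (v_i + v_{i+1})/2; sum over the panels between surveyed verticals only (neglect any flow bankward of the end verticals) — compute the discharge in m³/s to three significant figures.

5.62 m³/s

Panel 1-2: Δb = 2.9 m, d̄ = (0.00+1.24)/2 = 0.62, v̄ = (0.00+0.54)/2 = 0.27 → q = 2.9×0.62×0.27 = 0.4855 m³/s
Panel 2-3: Δb = 2.8 m, d̄ = (1.24+2.02)/2 = 1.63, v̄ = (0.54+0.72)/2 = 0.63 → q = 2.8×1.63×0.63 = 2.875 m³/s
Panel 3-4: Δb = 6.2 m, d̄ = (2.02+0.00)/2 = 1.01, v̄ = (0.72+0.00)/2 = 0.36 → q = 6.2×1.01×0.36 = 2.254 m³/s
Q = Σ q = 5.615 m³/s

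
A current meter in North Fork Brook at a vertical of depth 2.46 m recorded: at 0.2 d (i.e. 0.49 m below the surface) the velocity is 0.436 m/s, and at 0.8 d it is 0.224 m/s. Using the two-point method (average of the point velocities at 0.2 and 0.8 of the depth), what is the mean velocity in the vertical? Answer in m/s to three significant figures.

0.330 m/s

v̄ = (0.436 + 0.224) / 2 = 0.3300 m/s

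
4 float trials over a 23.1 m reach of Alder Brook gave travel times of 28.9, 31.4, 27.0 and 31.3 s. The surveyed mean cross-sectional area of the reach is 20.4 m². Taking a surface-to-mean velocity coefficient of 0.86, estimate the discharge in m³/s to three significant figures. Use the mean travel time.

13.7 m³/s

t̄ = (28.9 + 31.4 + 27.0 + 31.3) / 4 = 29.65 s
v_surface = L / t̄ = 23.1 / 29.65 = 0.7791 m/s
v_mean = 0.86 × 0.7791 = 0.6700 m/s
Q = A × v_mean = 20.4 × 0.6700 = 13.67 m³/s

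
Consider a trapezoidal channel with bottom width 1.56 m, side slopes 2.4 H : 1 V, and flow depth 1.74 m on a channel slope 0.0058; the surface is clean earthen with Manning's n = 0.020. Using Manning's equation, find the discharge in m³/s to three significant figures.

A = (b + z·y)·y = (1.56 + 2.4×1.74)×1.74 = 9.981 m²
P = b + 2y√(1+z²) = 1.56 + 2×1.74×√(1+2.4²) = 10.61 m
R = A/P = 9.981/10.61 = 0.9409 m
Q = (1/n)·A·R^(2/3)·S^(1/2) = (1/0.020) × 9.981 × 0.9409^(2/3) × 0.0058^(1/2) = 36.49 m³/s

36.5 m³/s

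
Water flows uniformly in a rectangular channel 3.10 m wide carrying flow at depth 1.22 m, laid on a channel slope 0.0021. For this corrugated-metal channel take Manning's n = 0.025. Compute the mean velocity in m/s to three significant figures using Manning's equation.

A = b·y = 3.10 × 1.22 = 3.782 m²
P = b + 2y = 3.10 + 2×1.22 = 5.540 m
R = A/P = 3.782/5.540 = 0.6827 m
Q = (1/n)·A·R^(2/3)·S^(1/2) = (1/0.025) × 3.782 × 0.6827^(2/3) × 0.0021^(1/2) = 5.375 m³/s
V = Q/A = 5.375/3.782 = 1.421 m/s

1.42 m/s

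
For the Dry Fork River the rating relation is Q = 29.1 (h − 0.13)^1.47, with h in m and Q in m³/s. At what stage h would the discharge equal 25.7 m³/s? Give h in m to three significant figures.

h − h₀ = (Q/C)^(1/b) = (25.7/29.1)^(1/1.47) = 0.9190 m
h = 0.13 + 0.9190 = 1.049 m

1.05 m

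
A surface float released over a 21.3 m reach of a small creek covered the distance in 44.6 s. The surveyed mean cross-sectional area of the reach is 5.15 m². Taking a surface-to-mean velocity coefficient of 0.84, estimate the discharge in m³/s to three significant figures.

2.07 m³/s

v_surface = L / t̄ = 21.3 / 44.6 = 0.4776 m/s
v_mean = 0.84 × 0.4776 = 0.4012 m/s
Q = A × v_mean = 5.15 × 0.4012 = 2.066 m³/s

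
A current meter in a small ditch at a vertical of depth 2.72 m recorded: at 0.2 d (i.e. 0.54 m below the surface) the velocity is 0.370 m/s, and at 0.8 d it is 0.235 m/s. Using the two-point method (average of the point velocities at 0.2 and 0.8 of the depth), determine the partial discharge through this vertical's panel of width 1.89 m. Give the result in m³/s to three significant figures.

v̄ = (0.370 + 0.235) / 2 = 0.3025 m/s
q = v̄ × d × w = 0.3025 × 2.72 × 1.89 = 1.555 m³/s

1.56 m³/s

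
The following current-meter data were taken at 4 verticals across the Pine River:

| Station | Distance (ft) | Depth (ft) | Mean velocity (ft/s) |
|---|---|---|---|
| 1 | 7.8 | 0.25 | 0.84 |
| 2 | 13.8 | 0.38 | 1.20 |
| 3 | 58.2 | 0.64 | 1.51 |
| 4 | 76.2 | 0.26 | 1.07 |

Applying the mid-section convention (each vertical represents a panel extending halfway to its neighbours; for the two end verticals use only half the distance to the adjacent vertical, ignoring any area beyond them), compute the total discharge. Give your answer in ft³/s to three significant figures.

44.8 ft³/s

w_1 = (13.8 − 7.8)/2 = 3 ft; q_1 = 0.84 × 0.25 × 3 = 0.6300 ft³/s
w_2 = (58.2 − 7.8)/2 = 25.2 ft; q_2 = 1.20 × 0.38 × 25.2 = 11.49 ft³/s
w_3 = (76.2 − 13.8)/2 = 31.2 ft; q_3 = 1.51 × 0.64 × 31.2 = 30.15 ft³/s
w_4 = (76.2 − 58.2)/2 = 9 ft; q_4 = 1.07 × 0.26 × 9 = 2.504 ft³/s
Q = Σ qᵢ = 44.78 ft³/s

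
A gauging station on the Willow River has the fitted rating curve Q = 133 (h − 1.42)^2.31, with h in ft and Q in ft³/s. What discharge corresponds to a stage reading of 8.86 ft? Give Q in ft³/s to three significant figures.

Q = 133 × (8.86 − 1.42)^2.31 = 133 × 7.44^2.31 = 13710 ft³/s

13700 ft³/s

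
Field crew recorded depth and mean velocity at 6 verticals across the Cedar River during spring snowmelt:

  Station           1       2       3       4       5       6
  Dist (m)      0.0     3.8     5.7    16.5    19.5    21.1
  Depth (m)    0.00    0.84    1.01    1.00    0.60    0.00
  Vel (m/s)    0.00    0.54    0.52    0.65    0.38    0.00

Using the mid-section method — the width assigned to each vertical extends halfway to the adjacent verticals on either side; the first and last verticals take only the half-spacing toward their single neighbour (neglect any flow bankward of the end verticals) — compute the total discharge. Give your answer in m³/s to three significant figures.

w_2 = (5.7 − 0.0)/2 = 2.85 m; q_2 = 0.54 × 0.84 × 2.85 = 1.293 m³/s
w_3 = (16.5 − 3.8)/2 = 6.35 m; q_3 = 0.52 × 1.01 × 6.35 = 3.335 m³/s
w_4 = (19.5 − 5.7)/2 = 6.9 m; q_4 = 0.65 × 1.00 × 6.9 = 4.485 m³/s
w_5 = (21.1 − 16.5)/2 = 2.3 m; q_5 = 0.38 × 0.60 × 2.3 = 0.5244 m³/s
Stations 1, 6 contribute zero (depth or velocity is 0).
Q = Σ qᵢ = 9.637 m³/s

9.64 m³/s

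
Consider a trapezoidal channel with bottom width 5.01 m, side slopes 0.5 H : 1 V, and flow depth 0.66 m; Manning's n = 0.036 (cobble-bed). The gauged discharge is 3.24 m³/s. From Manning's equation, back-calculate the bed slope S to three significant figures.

0.00247

A = (b + z·y)·y = (5.01 + 0.5×0.66)×0.66 = 3.524 m²
P = b + 2y√(1+z²) = 5.01 + 2×0.66×√(1+0.5²) = 6.486 m
R = A/P = 3.524/6.486 = 0.5434 m
S = (Q·n / (1·A·R^(2/3)))² = (3.24×0.036 / (1×3.524×0.6659))² = 0.002470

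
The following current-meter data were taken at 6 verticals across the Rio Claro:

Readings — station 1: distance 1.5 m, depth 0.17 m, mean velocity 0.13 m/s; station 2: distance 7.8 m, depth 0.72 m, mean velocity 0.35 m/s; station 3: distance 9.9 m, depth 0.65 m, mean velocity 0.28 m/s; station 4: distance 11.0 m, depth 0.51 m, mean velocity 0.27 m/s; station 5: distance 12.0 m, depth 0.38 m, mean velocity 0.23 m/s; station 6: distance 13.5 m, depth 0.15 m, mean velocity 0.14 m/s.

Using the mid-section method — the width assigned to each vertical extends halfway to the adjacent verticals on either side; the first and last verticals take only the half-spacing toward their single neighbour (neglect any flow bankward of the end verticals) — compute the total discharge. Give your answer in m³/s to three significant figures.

w_1 = (7.8 − 1.5)/2 = 3.15 m; q_1 = 0.13 × 0.17 × 3.15 = 0.06962 m³/s
w_2 = (9.9 − 1.5)/2 = 4.2 m; q_2 = 0.35 × 0.72 × 4.2 = 1.058 m³/s
w_3 = (11.0 − 7.8)/2 = 1.6 m; q_3 = 0.28 × 0.65 × 1.6 = 0.2912 m³/s
w_4 = (12.0 − 9.9)/2 = 1.05 m; q_4 = 0.27 × 0.51 × 1.05 = 0.1446 m³/s
w_5 = (13.5 − 11.0)/2 = 1.25 m; q_5 = 0.23 × 0.38 × 1.25 = 0.1093 m³/s
w_6 = (13.5 − 12.0)/2 = 0.75 m; q_6 = 0.14 × 0.15 × 0.75 = 0.01575 m³/s
Q = Σ qᵢ = 1.689 m³/s

1.69 m³/s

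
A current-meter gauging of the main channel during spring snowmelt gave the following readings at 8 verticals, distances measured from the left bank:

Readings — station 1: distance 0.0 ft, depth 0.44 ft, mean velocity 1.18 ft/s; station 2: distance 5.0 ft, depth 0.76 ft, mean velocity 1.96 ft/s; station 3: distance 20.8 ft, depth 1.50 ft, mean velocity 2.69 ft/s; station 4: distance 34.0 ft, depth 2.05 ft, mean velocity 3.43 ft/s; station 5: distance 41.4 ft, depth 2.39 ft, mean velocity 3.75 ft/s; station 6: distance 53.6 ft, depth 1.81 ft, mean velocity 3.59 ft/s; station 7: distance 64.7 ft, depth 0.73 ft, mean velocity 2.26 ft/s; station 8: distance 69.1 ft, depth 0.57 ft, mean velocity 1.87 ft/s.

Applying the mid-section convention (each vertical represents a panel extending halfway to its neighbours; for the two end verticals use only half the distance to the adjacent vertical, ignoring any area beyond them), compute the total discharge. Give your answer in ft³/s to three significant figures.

326 ft³/s

w_1 = (5.0 − 0.0)/2 = 2.5 ft; q_1 = 1.18 × 0.44 × 2.5 = 1.298 ft³/s
w_2 = (20.8 − 0.0)/2 = 10.4 ft; q_2 = 1.96 × 0.76 × 10.4 = 15.49 ft³/s
w_3 = (34.0 − 5.0)/2 = 14.5 ft; q_3 = 2.69 × 1.50 × 14.5 = 58.51 ft³/s
w_4 = (41.4 − 20.8)/2 = 10.3 ft; q_4 = 3.43 × 2.05 × 10.3 = 72.42 ft³/s
w_5 = (53.6 − 34.0)/2 = 9.8 ft; q_5 = 3.75 × 2.39 × 9.8 = 87.83 ft³/s
w_6 = (64.7 − 41.4)/2 = 11.65 ft; q_6 = 3.59 × 1.81 × 11.65 = 75.70 ft³/s
w_7 = (69.1 − 53.6)/2 = 7.75 ft; q_7 = 2.26 × 0.73 × 7.75 = 12.79 ft³/s
w_8 = (69.1 − 64.7)/2 = 2.2 ft; q_8 = 1.87 × 0.57 × 2.2 = 2.345 ft³/s
Q = Σ qᵢ = 326.4 ft³/s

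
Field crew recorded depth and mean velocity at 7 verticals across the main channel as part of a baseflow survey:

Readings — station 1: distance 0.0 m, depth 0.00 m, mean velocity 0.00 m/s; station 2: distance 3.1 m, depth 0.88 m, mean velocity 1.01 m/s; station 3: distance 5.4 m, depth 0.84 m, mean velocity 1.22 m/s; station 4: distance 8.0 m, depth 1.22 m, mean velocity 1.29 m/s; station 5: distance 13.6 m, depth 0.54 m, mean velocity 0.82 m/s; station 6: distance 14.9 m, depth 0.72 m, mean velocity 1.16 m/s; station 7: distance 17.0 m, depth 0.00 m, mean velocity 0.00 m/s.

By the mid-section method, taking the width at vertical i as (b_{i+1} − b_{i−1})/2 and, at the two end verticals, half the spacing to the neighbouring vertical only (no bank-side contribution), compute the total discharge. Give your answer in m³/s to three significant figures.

w_2 = (5.4 − 0.0)/2 = 2.7 m; q_2 = 1.01 × 0.88 × 2.7 = 2.400 m³/s
w_3 = (8.0 − 3.1)/2 = 2.45 m; q_3 = 1.22 × 0.84 × 2.45 = 2.511 m³/s
w_4 = (13.6 − 5.4)/2 = 4.1 m; q_4 = 1.29 × 1.22 × 4.1 = 6.453 m³/s
w_5 = (14.9 − 8.0)/2 = 3.45 m; q_5 = 0.82 × 0.54 × 3.45 = 1.528 m³/s
w_6 = (17.0 − 13.6)/2 = 1.7 m; q_6 = 1.16 × 0.72 × 1.7 = 1.420 m³/s
Stations 1, 7 contribute zero (depth or velocity is 0).
Q = Σ qᵢ = 14.31 m³/s

14.3 m³/s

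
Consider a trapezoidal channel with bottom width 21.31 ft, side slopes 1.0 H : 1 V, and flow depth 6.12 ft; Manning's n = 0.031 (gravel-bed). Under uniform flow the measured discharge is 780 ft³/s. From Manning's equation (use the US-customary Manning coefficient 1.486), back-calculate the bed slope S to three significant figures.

A = (b + z·y)·y = (21.31 + 1.0×6.12)×6.12 = 167.9 ft²
P = b + 2y√(1+z²) = 21.31 + 2×6.12×√(1+1.0²) = 38.62 ft
R = A/P = 167.9/38.62 = 4.347 ft
S = (Q·n / (1.486·A·R^(2/3)))² = (780×0.031 / (1.486×167.9×2.663))² = 0.001324

0.00132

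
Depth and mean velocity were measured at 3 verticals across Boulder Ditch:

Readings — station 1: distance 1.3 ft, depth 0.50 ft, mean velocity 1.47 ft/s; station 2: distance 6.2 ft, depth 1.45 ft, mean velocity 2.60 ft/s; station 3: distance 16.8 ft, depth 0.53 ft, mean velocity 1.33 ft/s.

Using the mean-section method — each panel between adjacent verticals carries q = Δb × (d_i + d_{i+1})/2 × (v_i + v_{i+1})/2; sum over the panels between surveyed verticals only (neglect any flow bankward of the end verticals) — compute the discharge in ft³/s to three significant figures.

30.3 ft³/s

Panel 1-2: Δb = 4.9 ft, d̄ = (0.50+1.45)/2 = 0.975, v̄ = (1.47+2.60)/2 = 2.035 → q = 4.9×0.975×2.035 = 9.722 ft³/s
Panel 2-3: Δb = 10.6 ft, d̄ = (1.45+0.53)/2 = 0.99, v̄ = (2.60+1.33)/2 = 1.965 → q = 10.6×0.99×1.965 = 20.62 ft³/s
Q = Σ q = 30.34 ft³/s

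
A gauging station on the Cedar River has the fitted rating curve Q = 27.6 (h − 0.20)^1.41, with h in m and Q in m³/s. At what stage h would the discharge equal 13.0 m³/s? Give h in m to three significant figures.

0.786 m

h − h₀ = (Q/C)^(1/b) = (13.0/27.6)^(1/1.41) = 0.5863 m
h = 0.20 + 0.5863 = 0.7863 m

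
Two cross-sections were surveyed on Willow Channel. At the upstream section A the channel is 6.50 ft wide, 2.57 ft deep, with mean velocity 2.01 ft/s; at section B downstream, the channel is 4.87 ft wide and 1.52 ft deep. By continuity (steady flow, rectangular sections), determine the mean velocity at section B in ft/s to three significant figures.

Q = A₁V₁ = (6.50×2.57) × 2.01 = 33.58 ft³/s
A₂ = 4.87 × 1.52 = 7.402 ft²
V₂ = Q/A₂ = 33.58/7.402 = 4.536 ft/s

4.54 ft/s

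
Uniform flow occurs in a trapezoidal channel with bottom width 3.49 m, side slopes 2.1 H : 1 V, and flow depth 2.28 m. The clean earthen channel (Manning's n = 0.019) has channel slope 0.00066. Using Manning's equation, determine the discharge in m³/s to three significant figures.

A = (b + z·y)·y = (3.49 + 2.1×2.28)×2.28 = 18.87 m²
P = b + 2y√(1+z²) = 3.49 + 2×2.28×√(1+2.1²) = 14.10 m
R = A/P = 18.87/14.10 = 1.339 m
Q = (1/n)·A·R^(2/3)·S^(1/2) = (1/0.019) × 18.87 × 1.339^(2/3) × 0.00066^(1/2) = 31.00 m³/s

31.0 m³/s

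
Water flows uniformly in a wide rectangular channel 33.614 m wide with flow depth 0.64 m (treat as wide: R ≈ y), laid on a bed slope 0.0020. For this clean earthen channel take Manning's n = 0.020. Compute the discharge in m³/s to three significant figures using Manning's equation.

A = b·y = 33.614 × 0.64 = 21.51 m²
Wide channel: R ≈ y = 0.64 m
Q = (1/n)·A·R^(2/3)·S^(1/2) = (1/0.020) × 21.51 × 0.6400^(2/3) × 0.0020^(1/2) = 35.72 m³/s

35.7 m³/s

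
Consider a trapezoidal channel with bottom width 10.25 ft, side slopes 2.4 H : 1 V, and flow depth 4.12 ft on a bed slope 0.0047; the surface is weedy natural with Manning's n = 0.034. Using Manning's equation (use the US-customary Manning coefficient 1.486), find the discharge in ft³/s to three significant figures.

A = (b + z·y)·y = (10.25 + 2.4×4.12)×4.12 = 82.97 ft²
P = b + 2y√(1+z²) = 10.25 + 2×4.12×√(1+2.4²) = 31.67 ft
R = A/P = 82.97/31.67 = 2.619 ft
Q = (1.486/n)·A·R^(2/3)·S^(1/2) = (1.486/0.034) × 82.97 × 2.619^(2/3) × 0.0047^(1/2) = 472.4 ft³/s

472 ft³/s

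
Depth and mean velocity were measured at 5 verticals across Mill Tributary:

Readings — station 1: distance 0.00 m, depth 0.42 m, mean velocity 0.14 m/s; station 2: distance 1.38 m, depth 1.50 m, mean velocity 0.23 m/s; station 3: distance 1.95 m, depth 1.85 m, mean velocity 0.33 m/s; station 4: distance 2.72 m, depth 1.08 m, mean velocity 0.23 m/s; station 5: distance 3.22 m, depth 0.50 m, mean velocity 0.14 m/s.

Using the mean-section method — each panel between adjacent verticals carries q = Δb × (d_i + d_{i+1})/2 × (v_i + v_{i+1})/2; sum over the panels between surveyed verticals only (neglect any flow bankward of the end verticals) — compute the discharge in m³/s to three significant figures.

Panel 1-2: Δb = 1.38 m, d̄ = (0.42+1.50)/2 = 0.96, v̄ = (0.14+0.23)/2 = 0.185 → q = 1.38×0.96×0.185 = 0.2451 m³/s
Panel 2-3: Δb = 0.57 m, d̄ = (1.50+1.85)/2 = 1.675, v̄ = (0.23+0.33)/2 = 0.28 → q = 0.57×1.675×0.28 = 0.2673 m³/s
Panel 3-4: Δb = 0.77 m, d̄ = (1.85+1.08)/2 = 1.465, v̄ = (0.33+0.23)/2 = 0.28 → q = 0.77×1.465×0.28 = 0.3159 m³/s
Panel 4-5: Δb = 0.5 m, d̄ = (1.08+0.50)/2 = 0.79, v̄ = (0.23+0.14)/2 = 0.185 → q = 0.5×0.79×0.185 = 0.07308 m³/s
Q = Σ q = 0.9013 m³/s

0.901 m³/s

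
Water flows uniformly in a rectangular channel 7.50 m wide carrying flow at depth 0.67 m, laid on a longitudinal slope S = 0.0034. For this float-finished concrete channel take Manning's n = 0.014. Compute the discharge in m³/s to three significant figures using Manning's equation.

A = b·y = 7.50 × 0.67 = 5.025 m²
P = b + 2y = 7.50 + 2×0.67 = 8.840 m
R = A/P = 5.025/8.840 = 0.5684 m
Q = (1/n)·A·R^(2/3)·S^(1/2) = (1/0.014) × 5.025 × 0.5684^(2/3) × 0.0034^(1/2) = 14.36 m³/s

14.4 m³/s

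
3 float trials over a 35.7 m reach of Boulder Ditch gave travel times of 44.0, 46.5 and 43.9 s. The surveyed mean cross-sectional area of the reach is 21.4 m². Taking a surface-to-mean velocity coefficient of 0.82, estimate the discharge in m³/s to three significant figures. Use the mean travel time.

14.0 m³/s

t̄ = (44.0 + 46.5 + 43.9) / 3 = 44.8 s
v_surface = L / t̄ = 35.7 / 44.8 = 0.7969 m/s
v_mean = 0.82 × 0.7969 = 0.6534 m/s
Q = A × v_mean = 21.4 × 0.6534 = 13.98 m³/s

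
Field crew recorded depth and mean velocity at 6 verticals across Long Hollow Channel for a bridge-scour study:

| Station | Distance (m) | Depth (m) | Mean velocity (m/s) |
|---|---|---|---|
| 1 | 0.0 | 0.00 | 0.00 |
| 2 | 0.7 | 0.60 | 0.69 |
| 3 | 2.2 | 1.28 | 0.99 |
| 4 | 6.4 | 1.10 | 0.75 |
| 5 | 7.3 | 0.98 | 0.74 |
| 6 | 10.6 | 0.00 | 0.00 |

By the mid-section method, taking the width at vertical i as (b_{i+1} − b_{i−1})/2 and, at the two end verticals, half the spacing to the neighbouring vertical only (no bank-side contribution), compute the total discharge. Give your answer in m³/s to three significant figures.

7.69 m³/s

w_2 = (2.2 − 0.0)/2 = 1.1 m; q_2 = 0.69 × 0.60 × 1.1 = 0.4554 m³/s
w_3 = (6.4 − 0.7)/2 = 2.85 m; q_3 = 0.99 × 1.28 × 2.85 = 3.612 m³/s
w_4 = (7.3 − 2.2)/2 = 2.55 m; q_4 = 0.75 × 1.10 × 2.55 = 2.104 m³/s
w_5 = (10.6 − 6.4)/2 = 2.1 m; q_5 = 0.74 × 0.98 × 2.1 = 1.523 m³/s
Stations 1, 6 contribute zero (depth or velocity is 0).
Q = Σ qᵢ = 7.694 m³/s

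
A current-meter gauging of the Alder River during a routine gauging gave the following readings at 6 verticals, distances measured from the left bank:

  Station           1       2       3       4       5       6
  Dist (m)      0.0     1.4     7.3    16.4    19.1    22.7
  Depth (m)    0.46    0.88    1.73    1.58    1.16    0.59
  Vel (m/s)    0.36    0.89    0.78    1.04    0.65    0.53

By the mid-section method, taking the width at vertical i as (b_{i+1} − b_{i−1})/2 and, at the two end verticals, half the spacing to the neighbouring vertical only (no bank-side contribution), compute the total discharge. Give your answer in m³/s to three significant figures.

w_1 = (1.4 − 0.0)/2 = 0.7 m; q_1 = 0.36 × 0.46 × 0.7 = 0.1159 m³/s
w_2 = (7.3 − 0.0)/2 = 3.65 m; q_2 = 0.89 × 0.88 × 3.65 = 2.859 m³/s
w_3 = (16.4 − 1.4)/2 = 7.5 m; q_3 = 0.78 × 1.73 × 7.5 = 10.12 m³/s
w_4 = (19.1 − 7.3)/2 = 5.9 m; q_4 = 1.04 × 1.58 × 5.9 = 9.695 m³/s
w_5 = (22.7 − 16.4)/2 = 3.15 m; q_5 = 0.65 × 1.16 × 3.15 = 2.375 m³/s
w_6 = (22.7 − 19.1)/2 = 1.8 m; q_6 = 0.53 × 0.59 × 1.8 = 0.5629 m³/s
Q = Σ qᵢ = 25.73 m³/s

25.7 m³/s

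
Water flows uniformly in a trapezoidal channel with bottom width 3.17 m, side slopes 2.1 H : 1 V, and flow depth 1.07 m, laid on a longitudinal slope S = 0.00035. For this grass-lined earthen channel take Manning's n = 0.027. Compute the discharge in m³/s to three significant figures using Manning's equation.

A = (b + z·y)·y = (3.17 + 2.1×1.07)×1.07 = 5.796 m²
P = b + 2y√(1+z²) = 3.17 + 2×1.07×√(1+2.1²) = 8.148 m
R = A/P = 5.796/8.148 = 0.7114 m
Q = (1/n)·A·R^(2/3)·S^(1/2) = (1/0.027) × 5.796 × 0.7114^(2/3) × 0.00035^(1/2) = 3.201 m³/s

3.20 m³/s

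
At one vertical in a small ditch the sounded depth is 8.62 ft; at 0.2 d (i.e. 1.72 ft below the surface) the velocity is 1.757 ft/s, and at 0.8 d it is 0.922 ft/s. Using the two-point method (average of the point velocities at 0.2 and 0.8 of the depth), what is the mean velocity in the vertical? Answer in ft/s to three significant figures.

1.34 ft/s

v̄ = (1.757 + 0.922) / 2 = 1.340 ft/s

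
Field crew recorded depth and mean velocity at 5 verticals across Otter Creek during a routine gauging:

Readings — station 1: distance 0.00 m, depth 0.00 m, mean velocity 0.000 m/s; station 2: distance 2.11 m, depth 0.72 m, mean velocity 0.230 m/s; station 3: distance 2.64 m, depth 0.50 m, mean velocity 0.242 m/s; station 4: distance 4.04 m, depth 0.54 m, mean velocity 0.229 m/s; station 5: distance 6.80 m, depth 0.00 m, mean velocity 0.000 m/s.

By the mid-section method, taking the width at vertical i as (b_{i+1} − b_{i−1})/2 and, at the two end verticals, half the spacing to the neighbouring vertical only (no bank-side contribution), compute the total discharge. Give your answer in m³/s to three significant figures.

w_2 = (2.64 − 0.00)/2 = 1.32 m; q_2 = 0.230 × 0.72 × 1.32 = 0.2186 m³/s
w_3 = (4.04 − 2.11)/2 = 0.965 m; q_3 = 0.242 × 0.50 × 0.965 = 0.1168 m³/s
w_4 = (6.80 − 2.64)/2 = 2.08 m; q_4 = 0.229 × 0.54 × 2.08 = 0.2572 m³/s
Stations 1, 5 contribute zero (depth or velocity is 0).
Q = Σ qᵢ = 0.5926 m³/s

0.593 m³/s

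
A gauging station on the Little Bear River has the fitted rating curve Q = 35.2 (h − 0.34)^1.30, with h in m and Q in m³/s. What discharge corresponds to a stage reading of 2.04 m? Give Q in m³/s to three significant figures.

70.2 m³/s

Q = 35.2 × (2.04 − 0.34)^1.30 = 35.2 × 1.7^1.30 = 70.17 m³/s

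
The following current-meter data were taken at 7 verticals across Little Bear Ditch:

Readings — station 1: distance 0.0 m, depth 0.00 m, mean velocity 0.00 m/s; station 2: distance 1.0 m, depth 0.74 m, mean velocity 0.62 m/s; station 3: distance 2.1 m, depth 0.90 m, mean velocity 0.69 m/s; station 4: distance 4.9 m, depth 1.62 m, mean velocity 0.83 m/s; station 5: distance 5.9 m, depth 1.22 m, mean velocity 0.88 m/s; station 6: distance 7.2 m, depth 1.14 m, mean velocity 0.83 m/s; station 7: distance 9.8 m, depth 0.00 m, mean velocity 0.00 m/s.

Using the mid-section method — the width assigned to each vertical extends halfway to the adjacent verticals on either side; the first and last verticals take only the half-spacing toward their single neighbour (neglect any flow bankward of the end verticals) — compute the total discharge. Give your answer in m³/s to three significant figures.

7.33 m³/s

w_2 = (2.1 − 0.0)/2 = 1.05 m; q_2 = 0.62 × 0.74 × 1.05 = 0.4817 m³/s
w_3 = (4.9 − 1.0)/2 = 1.95 m; q_3 = 0.69 × 0.90 × 1.95 = 1.211 m³/s
w_4 = (5.9 − 2.1)/2 = 1.9 m; q_4 = 0.83 × 1.62 × 1.9 = 2.555 m³/s
w_5 = (7.2 − 4.9)/2 = 1.15 m; q_5 = 0.88 × 1.22 × 1.15 = 1.235 m³/s
w_6 = (9.8 − 5.9)/2 = 1.95 m; q_6 = 0.83 × 1.14 × 1.95 = 1.845 m³/s
Stations 1, 7 contribute zero (depth or velocity is 0).
Q = Σ qᵢ = 7.327 m³/s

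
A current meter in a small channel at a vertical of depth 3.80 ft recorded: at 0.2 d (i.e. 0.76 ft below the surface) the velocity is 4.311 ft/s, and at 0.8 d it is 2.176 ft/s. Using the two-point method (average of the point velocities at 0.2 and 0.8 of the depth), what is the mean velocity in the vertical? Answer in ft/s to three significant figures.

v̄ = (4.311 + 2.176) / 2 = 3.244 ft/s

3.24 ft/s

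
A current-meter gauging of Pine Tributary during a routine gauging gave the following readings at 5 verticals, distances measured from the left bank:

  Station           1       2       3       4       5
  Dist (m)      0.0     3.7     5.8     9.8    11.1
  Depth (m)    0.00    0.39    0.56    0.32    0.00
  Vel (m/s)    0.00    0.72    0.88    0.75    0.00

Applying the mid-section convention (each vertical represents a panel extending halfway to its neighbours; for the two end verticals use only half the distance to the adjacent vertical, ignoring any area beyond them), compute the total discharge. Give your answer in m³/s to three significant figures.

w_2 = (5.8 − 0.0)/2 = 2.9 m; q_2 = 0.72 × 0.39 × 2.9 = 0.8143 m³/s
w_3 = (9.8 − 3.7)/2 = 3.05 m; q_3 = 0.88 × 0.56 × 3.05 = 1.503 m³/s
w_4 = (11.1 − 5.8)/2 = 2.65 m; q_4 = 0.75 × 0.32 × 2.65 = 0.6360 m³/s
Stations 1, 5 contribute zero (depth or velocity is 0).
Q = Σ qᵢ = 2.953 m³/s

2.95 m³/s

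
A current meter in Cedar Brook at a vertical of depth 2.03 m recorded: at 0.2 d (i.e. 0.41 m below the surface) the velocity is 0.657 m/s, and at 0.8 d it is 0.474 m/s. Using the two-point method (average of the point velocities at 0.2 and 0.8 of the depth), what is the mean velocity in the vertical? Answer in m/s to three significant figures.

v̄ = (0.657 + 0.474) / 2 = 0.5655 m/s

0.566 m/s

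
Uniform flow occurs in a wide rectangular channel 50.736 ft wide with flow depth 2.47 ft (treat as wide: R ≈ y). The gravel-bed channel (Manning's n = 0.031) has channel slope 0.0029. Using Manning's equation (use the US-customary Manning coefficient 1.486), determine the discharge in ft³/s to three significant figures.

A = b·y = 50.736 × 2.47 = 125.3 ft²
Wide channel: R ≈ y = 2.47 ft
Q = (1.486/n)·A·R^(2/3)·S^(1/2) = (1.486/0.031) × 125.3 × 2.470^(2/3) × 0.0029^(1/2) = 591.1 ft³/s

591 ft³/s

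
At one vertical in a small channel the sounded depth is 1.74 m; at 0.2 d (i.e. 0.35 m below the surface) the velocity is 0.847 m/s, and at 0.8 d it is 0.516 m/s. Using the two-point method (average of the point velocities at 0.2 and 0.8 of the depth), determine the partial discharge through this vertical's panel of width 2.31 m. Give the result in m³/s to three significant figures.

v̄ = (0.847 + 0.516) / 2 = 0.6815 m/s
q = v̄ × d × w = 0.6815 × 1.74 × 2.31 = 2.739 m³/s

2.74 m³/s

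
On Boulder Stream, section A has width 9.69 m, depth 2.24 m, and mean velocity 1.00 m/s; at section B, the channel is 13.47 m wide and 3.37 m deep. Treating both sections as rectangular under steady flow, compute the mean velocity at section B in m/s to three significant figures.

0.478 m/s

Q = A₁V₁ = (9.69×2.24) × 1.00 = 21.71 m³/s
A₂ = 13.47 × 3.37 = 45.39 m²
V₂ = Q/A₂ = 21.71/45.39 = 0.4782 m/s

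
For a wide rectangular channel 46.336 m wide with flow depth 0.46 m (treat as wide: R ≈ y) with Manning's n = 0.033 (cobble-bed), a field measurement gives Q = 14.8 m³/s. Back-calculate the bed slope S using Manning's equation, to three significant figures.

0.00148

A = b·y = 46.336 × 0.46 = 21.31 m²
Wide channel: R ≈ y = 0.46 m
S = (Q·n / (1·A·R^(2/3)))² = (14.8×0.033 / (1×21.31×0.5959))² = 0.001479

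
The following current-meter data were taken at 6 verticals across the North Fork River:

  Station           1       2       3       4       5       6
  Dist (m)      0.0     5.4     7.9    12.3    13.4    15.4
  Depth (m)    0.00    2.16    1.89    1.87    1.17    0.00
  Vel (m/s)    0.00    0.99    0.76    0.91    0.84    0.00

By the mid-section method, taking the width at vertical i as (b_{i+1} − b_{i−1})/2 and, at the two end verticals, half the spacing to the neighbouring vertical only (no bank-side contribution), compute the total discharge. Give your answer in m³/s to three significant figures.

w_2 = (7.9 − 0.0)/2 = 3.95 m; q_2 = 0.99 × 2.16 × 3.95 = 8.447 m³/s
w_3 = (12.3 − 5.4)/2 = 3.45 m; q_3 = 0.76 × 1.89 × 3.45 = 4.956 m³/s
w_4 = (13.4 − 7.9)/2 = 2.75 m; q_4 = 0.91 × 1.87 × 2.75 = 4.680 m³/s
w_5 = (15.4 − 12.3)/2 = 1.55 m; q_5 = 0.84 × 1.17 × 1.55 = 1.523 m³/s
Stations 1, 6 contribute zero (depth or velocity is 0).
Q = Σ qᵢ = 19.61 m³/s

19.6 m³/s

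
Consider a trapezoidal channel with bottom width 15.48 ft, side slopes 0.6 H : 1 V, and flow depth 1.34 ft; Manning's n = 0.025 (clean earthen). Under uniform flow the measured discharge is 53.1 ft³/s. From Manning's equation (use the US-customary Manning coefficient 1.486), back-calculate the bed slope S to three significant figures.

A = (b + z·y)·y = (15.48 + 0.6×1.34)×1.34 = 21.82 ft²
P = b + 2y√(1+z²) = 15.48 + 2×1.34×√(1+0.6²) = 18.61 ft
R = A/P = 21.82/18.61 = 1.173 ft
S = (Q·n / (1.486·A·R^(2/3)))² = (53.1×0.025 / (1.486×21.82×1.112))² = 0.001355

0.00136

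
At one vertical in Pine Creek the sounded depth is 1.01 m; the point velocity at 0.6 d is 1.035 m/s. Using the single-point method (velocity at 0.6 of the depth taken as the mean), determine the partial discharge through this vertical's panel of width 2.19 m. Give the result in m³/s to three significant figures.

2.29 m³/s

v̄ = v₀.₆ = 1.035 m/s
q = v̄ × d × w = 1.035 × 1.01 × 2.19 = 2.289 m³/s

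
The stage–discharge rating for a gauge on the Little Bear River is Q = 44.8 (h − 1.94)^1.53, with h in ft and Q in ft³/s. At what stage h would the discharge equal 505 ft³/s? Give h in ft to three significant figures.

6.81 ft

h − h₀ = (Q/C)^(1/b) = (505/44.8)^(1/1.53) = 4.871 ft
h = 1.94 + 4.871 = 6.811 ft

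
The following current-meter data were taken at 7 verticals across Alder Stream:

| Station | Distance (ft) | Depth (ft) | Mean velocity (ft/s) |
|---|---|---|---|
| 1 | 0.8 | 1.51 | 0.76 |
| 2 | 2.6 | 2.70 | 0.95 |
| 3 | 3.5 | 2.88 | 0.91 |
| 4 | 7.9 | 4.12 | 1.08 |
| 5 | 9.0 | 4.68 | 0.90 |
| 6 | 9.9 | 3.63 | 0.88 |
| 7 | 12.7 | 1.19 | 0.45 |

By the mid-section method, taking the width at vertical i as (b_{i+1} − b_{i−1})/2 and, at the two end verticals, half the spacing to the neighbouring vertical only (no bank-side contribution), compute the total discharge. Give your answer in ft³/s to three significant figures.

w_1 = (2.6 − 0.8)/2 = 0.9 ft; q_1 = 0.76 × 1.51 × 0.9 = 1.033 ft³/s
w_2 = (3.5 − 0.8)/2 = 1.35 ft; q_2 = 0.95 × 2.70 × 1.35 = 3.463 ft³/s
w_3 = (7.9 − 2.6)/2 = 2.65 ft; q_3 = 0.91 × 2.88 × 2.65 = 6.945 ft³/s
w_4 = (9.0 − 3.5)/2 = 2.75 ft; q_4 = 1.08 × 4.12 × 2.75 = 12.24 ft³/s
w_5 = (9.9 − 7.9)/2 = 1 ft; q_5 = 0.90 × 4.68 × 1 = 4.212 ft³/s
w_6 = (12.7 − 9.0)/2 = 1.85 ft; q_6 = 0.88 × 3.63 × 1.85 = 5.910 ft³/s
w_7 = (12.7 − 9.9)/2 = 1.4 ft; q_7 = 0.45 × 1.19 × 1.4 = 0.7497 ft³/s
Q = Σ qᵢ = 34.55 ft³/s

34.5 ft³/s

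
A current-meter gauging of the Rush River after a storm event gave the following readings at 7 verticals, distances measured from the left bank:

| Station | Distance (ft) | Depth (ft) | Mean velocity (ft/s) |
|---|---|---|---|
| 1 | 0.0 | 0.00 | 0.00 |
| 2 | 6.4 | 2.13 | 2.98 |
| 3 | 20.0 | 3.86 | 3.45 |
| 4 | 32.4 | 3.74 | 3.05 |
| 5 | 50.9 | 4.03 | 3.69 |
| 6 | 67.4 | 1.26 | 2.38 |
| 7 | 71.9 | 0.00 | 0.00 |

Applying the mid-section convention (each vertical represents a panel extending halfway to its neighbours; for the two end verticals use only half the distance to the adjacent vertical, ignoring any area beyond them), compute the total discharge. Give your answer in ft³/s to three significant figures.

705 ft³/s

w_2 = (20.0 − 0.0)/2 = 10 ft; q_2 = 2.98 × 2.13 × 10 = 63.47 ft³/s
w_3 = (32.4 − 6.4)/2 = 13 ft; q_3 = 3.45 × 3.86 × 13 = 173.1 ft³/s
w_4 = (50.9 − 20.0)/2 = 15.45 ft; q_4 = 3.05 × 3.74 × 15.45 = 176.2 ft³/s
w_5 = (67.4 − 32.4)/2 = 17.5 ft; q_5 = 3.69 × 4.03 × 17.5 = 260.2 ft³/s
w_6 = (71.9 − 50.9)/2 = 10.5 ft; q_6 = 2.38 × 1.26 × 10.5 = 31.49 ft³/s
Stations 1, 7 contribute zero (depth or velocity is 0).
Q = Σ qᵢ = 704.6 ft³/s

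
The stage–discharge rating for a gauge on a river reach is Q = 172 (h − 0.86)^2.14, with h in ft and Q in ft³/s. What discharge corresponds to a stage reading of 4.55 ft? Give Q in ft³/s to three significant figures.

Q = 172 × (4.55 − 0.86)^2.14 = 172 × 3.69^2.14 = 2812 ft³/s

2810 ft³/s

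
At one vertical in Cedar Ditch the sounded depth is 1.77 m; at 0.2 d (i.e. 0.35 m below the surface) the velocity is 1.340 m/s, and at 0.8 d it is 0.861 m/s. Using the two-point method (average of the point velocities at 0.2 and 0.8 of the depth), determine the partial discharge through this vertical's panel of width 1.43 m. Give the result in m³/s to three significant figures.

2.79 m³/s

v̄ = (1.340 + 0.861) / 2 = 1.101 m/s
q = v̄ × d × w = 1.101 × 1.77 × 1.43 = 2.785 m³/s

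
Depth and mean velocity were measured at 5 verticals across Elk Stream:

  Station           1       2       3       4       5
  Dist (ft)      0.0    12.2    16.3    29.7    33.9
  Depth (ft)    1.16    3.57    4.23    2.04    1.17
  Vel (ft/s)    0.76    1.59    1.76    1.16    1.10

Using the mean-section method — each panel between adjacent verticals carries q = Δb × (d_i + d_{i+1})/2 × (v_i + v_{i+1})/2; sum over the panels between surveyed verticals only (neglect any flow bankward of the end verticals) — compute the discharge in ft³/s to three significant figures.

130 ft³/s

Panel 1-2: Δb = 12.2 ft, d̄ = (1.16+3.57)/2 = 2.365, v̄ = (0.76+1.59)/2 = 1.175 → q = 12.2×2.365×1.175 = 33.90 ft³/s
Panel 2-3: Δb = 4.1 ft, d̄ = (3.57+4.23)/2 = 3.9, v̄ = (1.59+1.76)/2 = 1.675 → q = 4.1×3.9×1.675 = 26.78 ft³/s
Panel 3-4: Δb = 13.4 ft, d̄ = (4.23+2.04)/2 = 3.135, v̄ = (1.76+1.16)/2 = 1.46 → q = 13.4×3.135×1.46 = 61.33 ft³/s
Panel 4-5: Δb = 4.2 ft, d̄ = (2.04+1.17)/2 = 1.605, v̄ = (1.16+1.10)/2 = 1.13 → q = 4.2×1.605×1.13 = 7.617 ft³/s
Q = Σ q = 129.6 ft³/s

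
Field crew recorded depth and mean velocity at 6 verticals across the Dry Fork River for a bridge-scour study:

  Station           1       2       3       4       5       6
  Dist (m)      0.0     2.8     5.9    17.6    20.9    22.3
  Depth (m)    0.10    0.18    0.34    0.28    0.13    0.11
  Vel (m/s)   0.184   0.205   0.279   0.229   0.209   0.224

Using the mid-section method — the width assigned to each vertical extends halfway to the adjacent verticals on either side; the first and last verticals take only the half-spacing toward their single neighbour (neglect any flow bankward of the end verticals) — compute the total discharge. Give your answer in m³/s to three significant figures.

1.40 m³/s

w_1 = (2.8 − 0.0)/2 = 1.4 m; q_1 = 0.184 × 0.10 × 1.4 = 0.02576 m³/s
w_2 = (5.9 − 0.0)/2 = 2.95 m; q_2 = 0.205 × 0.18 × 2.95 = 0.1089 m³/s
w_3 = (17.6 − 2.8)/2 = 7.4 m; q_3 = 0.279 × 0.34 × 7.4 = 0.7020 m³/s
w_4 = (20.9 − 5.9)/2 = 7.5 m; q_4 = 0.229 × 0.28 × 7.5 = 0.4809 m³/s
w_5 = (22.3 − 17.6)/2 = 2.35 m; q_5 = 0.209 × 0.13 × 2.35 = 0.06385 m³/s
w_6 = (22.3 − 20.9)/2 = 0.7 m; q_6 = 0.224 × 0.11 × 0.7 = 0.01725 m³/s
Q = Σ qᵢ = 1.399 m³/s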